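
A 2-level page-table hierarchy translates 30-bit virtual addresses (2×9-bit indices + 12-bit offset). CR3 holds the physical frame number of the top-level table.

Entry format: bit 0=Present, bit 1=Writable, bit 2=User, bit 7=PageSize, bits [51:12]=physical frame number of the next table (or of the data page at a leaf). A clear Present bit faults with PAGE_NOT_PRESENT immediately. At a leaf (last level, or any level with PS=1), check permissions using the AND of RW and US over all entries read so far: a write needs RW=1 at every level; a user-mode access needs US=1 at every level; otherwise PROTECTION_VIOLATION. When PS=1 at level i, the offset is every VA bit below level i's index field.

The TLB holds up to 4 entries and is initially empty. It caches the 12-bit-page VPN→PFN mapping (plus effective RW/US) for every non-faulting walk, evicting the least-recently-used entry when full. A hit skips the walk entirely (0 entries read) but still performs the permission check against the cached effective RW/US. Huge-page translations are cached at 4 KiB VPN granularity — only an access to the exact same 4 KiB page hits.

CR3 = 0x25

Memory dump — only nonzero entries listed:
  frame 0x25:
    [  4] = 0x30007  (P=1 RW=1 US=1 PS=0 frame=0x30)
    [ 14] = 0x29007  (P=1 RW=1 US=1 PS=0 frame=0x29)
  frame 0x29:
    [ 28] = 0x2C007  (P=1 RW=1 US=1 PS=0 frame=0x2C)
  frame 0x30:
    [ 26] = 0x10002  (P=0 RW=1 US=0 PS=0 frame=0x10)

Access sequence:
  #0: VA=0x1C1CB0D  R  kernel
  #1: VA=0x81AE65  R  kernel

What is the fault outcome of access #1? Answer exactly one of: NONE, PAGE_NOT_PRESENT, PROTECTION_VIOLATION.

Walk each access:
#0 VA=0x1C1CB0D (r,kernel):
  lvl0: tbl 0x25, slot 14 ⇒ 0x29007 (P1/RW1/US1/PS0)
  lvl1: tbl 0x29, slot 28 ⇒ 0x2C007 (P1/RW1/US1/PS0)
  ⇒ phys 0x2CB0D  [2 reads]
#1 VA=0x81AE65 (r,kernel):
  lvl0: tbl 0x25, slot 4 ⇒ 0x30007 (P1/RW1/US1/PS0)
  lvl1: tbl 0x30, slot 26 ⇒ 0x10002 (P0/RW1/US0/PS0)
  ⇒ fault: PAGE_NOT_PRESENT  — 2 lookups

Access #1 fault: PAGE_NOT_PRESENT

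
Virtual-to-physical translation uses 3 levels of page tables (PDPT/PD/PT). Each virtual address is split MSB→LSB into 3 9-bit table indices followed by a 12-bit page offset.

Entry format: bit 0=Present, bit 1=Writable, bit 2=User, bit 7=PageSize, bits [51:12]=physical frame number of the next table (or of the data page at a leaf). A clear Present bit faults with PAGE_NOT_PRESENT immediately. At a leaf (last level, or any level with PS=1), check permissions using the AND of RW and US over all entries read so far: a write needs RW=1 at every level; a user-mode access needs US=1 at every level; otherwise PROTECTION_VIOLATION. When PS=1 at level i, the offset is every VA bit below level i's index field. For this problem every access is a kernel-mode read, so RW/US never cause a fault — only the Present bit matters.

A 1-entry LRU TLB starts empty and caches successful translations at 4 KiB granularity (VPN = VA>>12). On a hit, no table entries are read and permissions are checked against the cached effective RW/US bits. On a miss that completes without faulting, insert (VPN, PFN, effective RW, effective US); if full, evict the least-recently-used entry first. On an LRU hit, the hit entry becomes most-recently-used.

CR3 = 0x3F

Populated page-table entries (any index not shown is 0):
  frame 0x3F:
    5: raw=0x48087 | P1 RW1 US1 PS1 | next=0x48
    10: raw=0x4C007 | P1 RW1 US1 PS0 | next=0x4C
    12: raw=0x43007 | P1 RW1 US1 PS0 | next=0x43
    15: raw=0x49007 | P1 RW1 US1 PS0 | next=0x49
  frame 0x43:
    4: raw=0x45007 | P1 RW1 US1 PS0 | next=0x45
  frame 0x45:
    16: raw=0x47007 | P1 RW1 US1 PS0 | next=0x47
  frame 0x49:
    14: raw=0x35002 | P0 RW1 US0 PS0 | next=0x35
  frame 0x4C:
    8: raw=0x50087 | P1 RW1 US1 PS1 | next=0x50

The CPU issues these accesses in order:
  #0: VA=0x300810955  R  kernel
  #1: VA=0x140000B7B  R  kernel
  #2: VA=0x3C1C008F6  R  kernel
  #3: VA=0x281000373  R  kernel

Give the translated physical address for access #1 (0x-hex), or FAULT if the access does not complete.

Trace:
#0 VA=0x300810955 (r,kernel):
  [0] read 0x3F idx=12: raw=0x43007 flags P=1 W=1 U=1 S=0
  [1] read 0x43 idx=4: raw=0x45007 flags P=1 W=1 U=1 S=0
  [2] read 0x45 idx=16: raw=0x47007 flags P=1 W=1 U=1 S=0
  ⇒ phys 0x47955  [3 reads]
#1 VA=0x140000B7B (r,kernel):
  [0] read 0x3F idx=5: raw=0x48087 flags P=1 W=1 U=1 S=1
  ⇒ phys 0x48B7B (huge @L0)  [1 reads]
#2 VA=0x3C1C008F6 (r,kernel):
  [0] read 0x3F idx=15: raw=0x49007 flags P=1 W=1 U=1 S=0
  [1] read 0x49 idx=14: raw=0x35002 flags P=0 W=1 U=0 S=0
  ✗ PAGE_NOT_PRESENT  [2 reads]
#3 VA=0x281000373 (r,kernel):
  [0] read 0x3F idx=10: raw=0x4C007 flags P=1 W=1 U=1 S=0
  [1] read 0x4C idx=8: raw=0x50087 flags P=1 W=1 U=1 S=1
  ⇒ phys 0x50373 (huge @L1)  [2 reads]

Access #1 PA: 0x48B7B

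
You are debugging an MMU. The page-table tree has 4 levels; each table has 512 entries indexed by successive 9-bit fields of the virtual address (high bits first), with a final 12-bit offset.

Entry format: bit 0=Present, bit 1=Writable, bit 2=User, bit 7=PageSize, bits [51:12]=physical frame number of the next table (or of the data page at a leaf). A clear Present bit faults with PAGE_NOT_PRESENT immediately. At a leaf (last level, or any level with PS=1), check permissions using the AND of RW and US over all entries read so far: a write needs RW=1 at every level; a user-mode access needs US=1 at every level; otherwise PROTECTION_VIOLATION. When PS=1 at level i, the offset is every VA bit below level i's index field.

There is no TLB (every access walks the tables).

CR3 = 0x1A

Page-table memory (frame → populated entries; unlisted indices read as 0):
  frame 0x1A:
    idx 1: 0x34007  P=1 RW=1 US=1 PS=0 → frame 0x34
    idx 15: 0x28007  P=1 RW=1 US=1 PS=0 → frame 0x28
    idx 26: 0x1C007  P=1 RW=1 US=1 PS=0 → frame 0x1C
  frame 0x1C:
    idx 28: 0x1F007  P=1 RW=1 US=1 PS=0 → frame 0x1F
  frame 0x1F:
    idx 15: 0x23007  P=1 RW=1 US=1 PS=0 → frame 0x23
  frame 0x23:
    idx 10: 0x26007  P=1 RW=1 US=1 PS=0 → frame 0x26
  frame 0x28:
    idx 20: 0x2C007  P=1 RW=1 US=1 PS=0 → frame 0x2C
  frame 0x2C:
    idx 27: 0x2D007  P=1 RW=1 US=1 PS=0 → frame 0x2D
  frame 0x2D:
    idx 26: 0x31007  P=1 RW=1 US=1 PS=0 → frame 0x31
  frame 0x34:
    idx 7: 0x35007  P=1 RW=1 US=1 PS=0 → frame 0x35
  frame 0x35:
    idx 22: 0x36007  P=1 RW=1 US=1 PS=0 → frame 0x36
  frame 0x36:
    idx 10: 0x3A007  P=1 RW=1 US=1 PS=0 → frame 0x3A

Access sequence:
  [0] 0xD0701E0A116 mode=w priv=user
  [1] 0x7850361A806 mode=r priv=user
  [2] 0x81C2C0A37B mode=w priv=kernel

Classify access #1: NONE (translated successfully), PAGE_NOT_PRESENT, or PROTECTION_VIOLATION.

Walk each access:
#0 VA=0xD0701E0A116 (w,user):
  [0] read 0x1A idx=26: raw=0x1C007 flags P=1 W=1 U=1 S=0
  [1] read 0x1C idx=28: raw=0x1F007 flags P=1 W=1 U=1 S=0
  [2] read 0x1F idx=15: raw=0x23007 flags P=1 W=1 U=1 S=0
  [3] read 0x23 idx=10: raw=0x26007 flags P=1 W=1 U=1 S=0
  ⇒ phys 0x26116  [4 reads]
#1 VA=0x7850361A806 (r,user):
  [0] read 0x1A idx=15: raw=0x28007 flags P=1 W=1 U=1 S=0
  [1] read 0x28 idx=20: raw=0x2C007 flags P=1 W=1 U=1 S=0
  [2] read 0x2C idx=27: raw=0x2D007 flags P=1 W=1 U=1 S=0
  [3] read 0x2D idx=26: raw=0x31007 flags P=1 W=1 U=1 S=0
  ⇒ phys 0x31806  [4 reads]
#2 VA=0x81C2C0A37B (w,kernel):
  [0] read 0x1A idx=1: raw=0x34007 flags P=1 W=1 U=1 S=0
  [1] read 0x34 idx=7: raw=0x35007 flags P=1 W=1 U=1 S=0
  [2] read 0x35 idx=22: raw=0x36007 flags P=1 W=1 U=1 S=0
  [3] read 0x36 idx=10: raw=0x3A007 flags P=1 W=1 U=1 S=0
  ⇒ phys 0x3A37B  [4 reads]

Access #1 fault: NONE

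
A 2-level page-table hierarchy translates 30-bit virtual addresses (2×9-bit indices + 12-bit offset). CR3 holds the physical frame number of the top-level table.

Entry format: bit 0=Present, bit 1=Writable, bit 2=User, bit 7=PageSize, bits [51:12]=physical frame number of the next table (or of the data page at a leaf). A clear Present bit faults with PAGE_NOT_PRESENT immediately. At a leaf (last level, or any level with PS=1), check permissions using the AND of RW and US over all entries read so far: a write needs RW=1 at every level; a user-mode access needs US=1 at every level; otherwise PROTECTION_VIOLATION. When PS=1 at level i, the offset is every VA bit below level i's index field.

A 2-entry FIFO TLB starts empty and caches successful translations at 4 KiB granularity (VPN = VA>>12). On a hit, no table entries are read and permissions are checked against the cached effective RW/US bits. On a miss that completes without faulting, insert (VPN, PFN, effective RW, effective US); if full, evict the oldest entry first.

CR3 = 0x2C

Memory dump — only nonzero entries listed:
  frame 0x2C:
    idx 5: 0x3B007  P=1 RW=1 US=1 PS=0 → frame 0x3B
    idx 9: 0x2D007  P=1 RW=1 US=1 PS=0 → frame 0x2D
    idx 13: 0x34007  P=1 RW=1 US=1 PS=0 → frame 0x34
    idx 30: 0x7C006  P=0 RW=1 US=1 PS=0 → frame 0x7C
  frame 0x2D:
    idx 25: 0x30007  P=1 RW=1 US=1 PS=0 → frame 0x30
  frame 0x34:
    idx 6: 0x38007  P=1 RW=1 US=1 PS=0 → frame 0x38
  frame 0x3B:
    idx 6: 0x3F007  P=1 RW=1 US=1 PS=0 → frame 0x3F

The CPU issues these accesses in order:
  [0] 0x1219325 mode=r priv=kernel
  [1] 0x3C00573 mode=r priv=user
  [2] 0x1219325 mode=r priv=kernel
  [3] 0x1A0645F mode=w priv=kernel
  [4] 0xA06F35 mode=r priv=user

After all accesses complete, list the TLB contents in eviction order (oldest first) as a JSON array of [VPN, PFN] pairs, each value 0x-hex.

Walk each access:
#0 VA=0x1219325 (r,kernel):
  lvl0: tbl 0x2C, slot 9 ⇒ 0x2D007 (P1/RW1/US1/PS0)
  lvl1: tbl 0x2D, slot 25 ⇒ 0x30007 (P1/RW1/US1/PS0)
  → PA=0x30325  (2 entries read)
#1 VA=0x3C00573 (r,user):
  lvl0: tbl 0x2C, slot 30 ⇒ 0x7C006 (P0/RW1/US1/PS0)
  → PAGE_NOT_PRESENT  (1 entries read)
#2 VA=0x1219325 (r,kernel):
  TLB hit vpn=0x1219 → PA=0x30325
#3 VA=0x1A0645F (w,kernel):
  lvl0: tbl 0x2C, slot 13 ⇒ 0x34007 (P1/RW1/US1/PS0)
  lvl1: tbl 0x34, slot 6 ⇒ 0x38007 (P1/RW1/US1/PS0)
  → PA=0x3845F  (2 entries read)
#4 VA=0xA06F35 (r,user):
  lvl0: tbl 0x2C, slot 5 ⇒ 0x3B007 (P1/RW1/US1/PS0)
  lvl1: tbl 0x3B, slot 6 ⇒ 0x3F007 (P1/RW1/US1/PS0)
  → PA=0x3FF35  (2 entries read)

TLB: [["0x1A06", "0x38"], ["0xA06", "0x3F"]]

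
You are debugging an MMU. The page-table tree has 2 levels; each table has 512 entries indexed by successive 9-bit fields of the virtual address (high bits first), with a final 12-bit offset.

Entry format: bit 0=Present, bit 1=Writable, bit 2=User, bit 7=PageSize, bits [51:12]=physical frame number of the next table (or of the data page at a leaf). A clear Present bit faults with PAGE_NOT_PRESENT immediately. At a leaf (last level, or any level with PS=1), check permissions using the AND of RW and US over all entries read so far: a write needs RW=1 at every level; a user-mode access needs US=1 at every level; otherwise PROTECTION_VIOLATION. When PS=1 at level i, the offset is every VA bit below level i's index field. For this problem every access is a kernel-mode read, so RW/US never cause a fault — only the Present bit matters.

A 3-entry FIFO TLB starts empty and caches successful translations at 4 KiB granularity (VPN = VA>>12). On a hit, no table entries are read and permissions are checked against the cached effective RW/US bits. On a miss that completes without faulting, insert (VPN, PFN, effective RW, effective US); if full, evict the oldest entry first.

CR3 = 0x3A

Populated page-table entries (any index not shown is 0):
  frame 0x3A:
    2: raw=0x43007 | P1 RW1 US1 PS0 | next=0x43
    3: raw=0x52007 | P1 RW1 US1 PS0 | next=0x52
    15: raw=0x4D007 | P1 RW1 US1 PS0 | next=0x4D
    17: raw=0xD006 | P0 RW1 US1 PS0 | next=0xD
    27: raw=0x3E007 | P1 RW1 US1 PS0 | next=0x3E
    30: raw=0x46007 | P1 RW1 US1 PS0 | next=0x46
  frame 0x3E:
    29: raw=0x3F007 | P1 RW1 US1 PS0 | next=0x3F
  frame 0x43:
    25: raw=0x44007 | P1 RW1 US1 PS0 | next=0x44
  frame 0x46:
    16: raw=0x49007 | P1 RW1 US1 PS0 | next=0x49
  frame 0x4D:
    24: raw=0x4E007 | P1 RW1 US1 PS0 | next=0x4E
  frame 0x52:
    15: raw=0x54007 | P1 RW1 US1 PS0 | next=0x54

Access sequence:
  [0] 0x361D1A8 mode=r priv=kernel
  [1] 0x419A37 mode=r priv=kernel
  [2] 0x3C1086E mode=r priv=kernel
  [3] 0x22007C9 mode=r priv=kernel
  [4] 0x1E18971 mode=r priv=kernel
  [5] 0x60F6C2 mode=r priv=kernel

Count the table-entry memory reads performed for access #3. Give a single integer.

Walk each access:
#0 VA=0x361D1A8 (r,kernel):
  lvl0: tbl 0x3A, slot 27 ⇒ 0x3E007 (P1/RW1/US1/PS0)
  lvl1: tbl 0x3E, slot 29 ⇒ 0x3F007 (P1/RW1/US1/PS0)
  ⇒ phys 0x3F1A8  [2 reads]
#1 VA=0x419A37 (r,kernel):
  lvl0: tbl 0x3A, slot 2 ⇒ 0x43007 (P1/RW1/US1/PS0)
  lvl1: tbl 0x43, slot 25 ⇒ 0x44007 (P1/RW1/US1/PS0)
  ⇒ phys 0x44A37  [2 reads]
#2 VA=0x3C1086E (r,kernel):
  lvl0: tbl 0x3A, slot 30 ⇒ 0x46007 (P1/RW1/US1/PS0)
  lvl1: tbl 0x46, slot 16 ⇒ 0x49007 (P1/RW1/US1/PS0)
  ⇒ phys 0x4986E  [2 reads]
#3 VA=0x22007C9 (r,kernel):
  lvl0: tbl 0x3A, slot 17 ⇒ 0xD006 (P0/RW1/US1/PS0)
  → PAGE_NOT_PRESENT  (1 entries read)
#4 VA=0x1E18971 (r,kernel):
  lvl0: tbl 0x3A, slot 15 ⇒ 0x4D007 (P1/RW1/US1/PS0)
  lvl1: tbl 0x4D, slot 24 ⇒ 0x4E007 (P1/RW1/US1/PS0)
  ⇒ phys 0x4E971  [2 reads]
#5 VA=0x60F6C2 (r,kernel):
  lvl0: tbl 0x3A, slot 3 ⇒ 0x52007 (P1/RW1/US1/PS0)
  lvl1: tbl 0x52, slot 15 ⇒ 0x54007 (P1/RW1/US1/PS0)
  ⇒ phys 0x546C2  [2 reads]

Entries read for #3: 1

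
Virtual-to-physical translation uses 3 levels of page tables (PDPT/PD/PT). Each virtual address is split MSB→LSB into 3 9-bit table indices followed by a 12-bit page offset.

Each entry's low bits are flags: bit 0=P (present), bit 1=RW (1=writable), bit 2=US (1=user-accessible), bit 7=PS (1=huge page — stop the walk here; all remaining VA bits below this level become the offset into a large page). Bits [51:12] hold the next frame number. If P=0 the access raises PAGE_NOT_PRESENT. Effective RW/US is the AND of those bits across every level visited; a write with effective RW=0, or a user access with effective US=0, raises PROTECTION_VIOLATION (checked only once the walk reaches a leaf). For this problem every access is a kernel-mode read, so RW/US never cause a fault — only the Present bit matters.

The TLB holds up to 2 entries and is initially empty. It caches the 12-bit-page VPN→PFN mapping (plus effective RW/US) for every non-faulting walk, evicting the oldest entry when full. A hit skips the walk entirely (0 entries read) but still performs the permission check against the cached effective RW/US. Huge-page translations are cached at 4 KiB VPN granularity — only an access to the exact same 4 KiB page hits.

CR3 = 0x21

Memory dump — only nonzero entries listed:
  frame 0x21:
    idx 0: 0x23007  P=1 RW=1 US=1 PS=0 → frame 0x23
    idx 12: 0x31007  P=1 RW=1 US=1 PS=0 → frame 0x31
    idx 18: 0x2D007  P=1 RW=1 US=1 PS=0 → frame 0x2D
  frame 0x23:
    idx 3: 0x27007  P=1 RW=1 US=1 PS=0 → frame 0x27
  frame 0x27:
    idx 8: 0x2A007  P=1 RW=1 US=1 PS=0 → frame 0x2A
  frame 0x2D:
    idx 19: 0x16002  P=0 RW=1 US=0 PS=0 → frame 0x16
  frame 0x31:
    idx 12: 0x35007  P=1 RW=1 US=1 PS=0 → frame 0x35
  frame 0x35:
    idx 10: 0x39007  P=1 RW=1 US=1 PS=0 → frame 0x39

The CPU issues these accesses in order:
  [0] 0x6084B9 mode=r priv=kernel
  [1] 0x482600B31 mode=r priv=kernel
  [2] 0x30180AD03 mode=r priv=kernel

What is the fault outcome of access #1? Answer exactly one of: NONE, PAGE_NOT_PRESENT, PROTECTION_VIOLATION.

Per-access translation:
#0 VA=0x6084B9 (r,kernel):
  lvl0: tbl 0x21, slot 0 ⇒ 0x23007 (P1/RW1/US1/PS0)
  lvl1: tbl 0x23, slot 3 ⇒ 0x27007 (P1/RW1/US1/PS0)
  lvl2: tbl 0x27, slot 8 ⇒ 0x2A007 (P1/RW1/US1/PS0)
  ⇒ phys 0x2A4B9  [3 reads]
#1 VA=0x482600B31 (r,kernel):
  lvl0: tbl 0x21, slot 18 ⇒ 0x2D007 (P1/RW1/US1/PS0)
  lvl1: tbl 0x2D, slot 19 ⇒ 0x16002 (P0/RW1/US0/PS0)
  → PAGE_NOT_PRESENT  (2 entries read)
#2 VA=0x30180AD03 (r,kernel):
  lvl0: tbl 0x21, slot 12 ⇒ 0x31007 (P1/RW1/US1/PS0)
  lvl1: tbl 0x31, slot 12 ⇒ 0x35007 (P1/RW1/US1/PS0)
  lvl2: tbl 0x35, slot 10 ⇒ 0x39007 (P1/RW1/US1/PS0)
  ⇒ phys 0x39D03  [3 reads]

Access #1 fault: PAGE_NOT_PRESENT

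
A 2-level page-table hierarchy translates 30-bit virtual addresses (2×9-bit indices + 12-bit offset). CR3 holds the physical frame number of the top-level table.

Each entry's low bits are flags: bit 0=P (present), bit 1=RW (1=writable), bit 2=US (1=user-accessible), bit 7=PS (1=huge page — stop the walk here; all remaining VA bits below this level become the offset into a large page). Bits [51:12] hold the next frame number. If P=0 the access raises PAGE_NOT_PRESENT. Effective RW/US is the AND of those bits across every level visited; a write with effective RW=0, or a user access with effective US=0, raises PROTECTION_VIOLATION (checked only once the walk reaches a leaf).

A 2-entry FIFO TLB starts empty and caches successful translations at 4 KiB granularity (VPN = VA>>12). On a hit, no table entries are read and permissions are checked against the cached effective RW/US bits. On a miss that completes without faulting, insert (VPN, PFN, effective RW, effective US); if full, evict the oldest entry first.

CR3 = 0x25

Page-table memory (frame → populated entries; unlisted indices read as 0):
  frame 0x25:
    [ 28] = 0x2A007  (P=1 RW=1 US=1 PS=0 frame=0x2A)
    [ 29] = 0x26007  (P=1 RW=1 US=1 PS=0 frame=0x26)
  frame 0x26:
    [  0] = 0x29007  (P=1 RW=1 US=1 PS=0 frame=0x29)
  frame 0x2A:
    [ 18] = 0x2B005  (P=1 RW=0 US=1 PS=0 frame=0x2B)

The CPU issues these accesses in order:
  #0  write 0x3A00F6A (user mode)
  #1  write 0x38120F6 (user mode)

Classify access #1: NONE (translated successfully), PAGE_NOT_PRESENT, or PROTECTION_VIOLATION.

Walk each access:
#0 VA=0x3A00F6A (w,user):
  L0: frame=0x25 idx=29 entry=0x26007 [P=1 RW=1 US=1 PS=0]
  L1: frame=0x26 idx=0 entry=0x29007 [P=1 RW=1 US=1 PS=0]
  ⇒ phys 0x29F6A  [2 reads]
#1 VA=0x38120F6 (w,user):
  L0: frame=0x25 idx=28 entry=0x2A007 [P=1 RW=1 US=1 PS=0]
  L1: frame=0x2A idx=18 entry=0x2B005 [P=1 RW=0 US=1 PS=0]
  ✗ PROTECTION_VIOLATION  [2 reads]

Access #1 fault: PROTECTION_VIOLATION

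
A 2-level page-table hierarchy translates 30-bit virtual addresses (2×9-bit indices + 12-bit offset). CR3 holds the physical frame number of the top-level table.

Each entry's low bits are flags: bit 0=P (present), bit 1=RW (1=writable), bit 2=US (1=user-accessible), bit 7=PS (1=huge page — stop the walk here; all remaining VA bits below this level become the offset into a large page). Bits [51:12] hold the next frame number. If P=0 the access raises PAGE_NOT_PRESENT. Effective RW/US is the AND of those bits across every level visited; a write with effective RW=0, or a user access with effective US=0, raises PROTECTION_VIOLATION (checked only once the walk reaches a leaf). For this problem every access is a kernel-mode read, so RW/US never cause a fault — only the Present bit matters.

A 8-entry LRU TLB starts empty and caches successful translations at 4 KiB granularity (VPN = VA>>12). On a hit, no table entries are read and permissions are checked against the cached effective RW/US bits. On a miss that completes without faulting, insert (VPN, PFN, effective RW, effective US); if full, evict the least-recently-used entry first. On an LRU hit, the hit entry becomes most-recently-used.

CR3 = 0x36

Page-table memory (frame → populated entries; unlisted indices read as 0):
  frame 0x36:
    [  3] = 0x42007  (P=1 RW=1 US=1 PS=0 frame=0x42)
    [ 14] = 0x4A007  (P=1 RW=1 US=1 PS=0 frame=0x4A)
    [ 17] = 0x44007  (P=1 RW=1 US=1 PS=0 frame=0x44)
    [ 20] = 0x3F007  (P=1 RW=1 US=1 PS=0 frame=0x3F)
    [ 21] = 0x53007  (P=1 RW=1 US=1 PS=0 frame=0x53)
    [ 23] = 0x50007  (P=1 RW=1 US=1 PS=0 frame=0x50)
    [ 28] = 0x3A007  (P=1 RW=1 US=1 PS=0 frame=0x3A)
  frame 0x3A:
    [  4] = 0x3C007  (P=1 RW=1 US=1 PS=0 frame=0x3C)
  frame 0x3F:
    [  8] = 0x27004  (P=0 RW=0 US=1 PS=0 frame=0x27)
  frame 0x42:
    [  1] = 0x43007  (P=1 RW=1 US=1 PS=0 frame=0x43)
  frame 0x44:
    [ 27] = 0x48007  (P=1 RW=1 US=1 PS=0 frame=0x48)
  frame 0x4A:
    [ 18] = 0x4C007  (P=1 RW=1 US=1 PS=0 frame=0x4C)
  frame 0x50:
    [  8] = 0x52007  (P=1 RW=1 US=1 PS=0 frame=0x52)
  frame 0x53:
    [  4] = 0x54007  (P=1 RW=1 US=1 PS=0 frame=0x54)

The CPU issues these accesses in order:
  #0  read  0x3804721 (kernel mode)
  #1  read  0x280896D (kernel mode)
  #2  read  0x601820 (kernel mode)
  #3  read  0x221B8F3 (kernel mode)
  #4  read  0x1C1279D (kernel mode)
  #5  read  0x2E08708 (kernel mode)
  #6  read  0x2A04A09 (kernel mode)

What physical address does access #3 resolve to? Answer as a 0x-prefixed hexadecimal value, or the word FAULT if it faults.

Trace:
#0 VA=0x3804721 (r,kernel):
  lvl0: tbl 0x36, slot 28 ⇒ 0x3A007 (P1/RW1/US1/PS0)
  lvl1: tbl 0x3A, slot 4 ⇒ 0x3C007 (P1/RW1/US1/PS0)
  ⇒ phys 0x3C721  [2 reads]
#1 VA=0x280896D (r,kernel):
  lvl0: tbl 0x36, slot 20 ⇒ 0x3F007 (P1/RW1/US1/PS0)
  lvl1: tbl 0x3F, slot 8 ⇒ 0x27004 (P0/RW0/US1/PS0)
  ⇒ fault: PAGE_NOT_PRESENT  — 2 lookups
#2 VA=0x601820 (r,kernel):
  lvl0: tbl 0x36, slot 3 ⇒ 0x42007 (P1/RW1/US1/PS0)
  lvl1: tbl 0x42, slot 1 ⇒ 0x43007 (P1/RW1/US1/PS0)
  ⇒ phys 0x43820  [2 reads]
#3 VA=0x221B8F3 (r,kernel):
  lvl0: tbl 0x36, slot 17 ⇒ 0x44007 (P1/RW1/US1/PS0)
  lvl1: tbl 0x44, slot 27 ⇒ 0x48007 (P1/RW1/US1/PS0)
  ⇒ phys 0x488F3  [2 reads]
#4 VA=0x1C1279D (r,kernel):
  lvl0: tbl 0x36, slot 14 ⇒ 0x4A007 (P1/RW1/US1/PS0)
  lvl1: tbl 0x4A, slot 18 ⇒ 0x4C007 (P1/RW1/US1/PS0)
  ⇒ phys 0x4C79D  [2 reads]
#5 VA=0x2E08708 (r,kernel):
  lvl0: tbl 0x36, slot 23 ⇒ 0x50007 (P1/RW1/US1/PS0)
  lvl1: tbl 0x50, slot 8 ⇒ 0x52007 (P1/RW1/US1/PS0)
  ⇒ phys 0x52708  [2 reads]
#6 VA=0x2A04A09 (r,kernel):
  lvl0: tbl 0x36, slot 21 ⇒ 0x53007 (P1/RW1/US1/PS0)
  lvl1: tbl 0x53, slot 4 ⇒ 0x54007 (P1/RW1/US1/PS0)
  ⇒ phys 0x54A09  [2 reads]

Access #3 PA: 0x488F3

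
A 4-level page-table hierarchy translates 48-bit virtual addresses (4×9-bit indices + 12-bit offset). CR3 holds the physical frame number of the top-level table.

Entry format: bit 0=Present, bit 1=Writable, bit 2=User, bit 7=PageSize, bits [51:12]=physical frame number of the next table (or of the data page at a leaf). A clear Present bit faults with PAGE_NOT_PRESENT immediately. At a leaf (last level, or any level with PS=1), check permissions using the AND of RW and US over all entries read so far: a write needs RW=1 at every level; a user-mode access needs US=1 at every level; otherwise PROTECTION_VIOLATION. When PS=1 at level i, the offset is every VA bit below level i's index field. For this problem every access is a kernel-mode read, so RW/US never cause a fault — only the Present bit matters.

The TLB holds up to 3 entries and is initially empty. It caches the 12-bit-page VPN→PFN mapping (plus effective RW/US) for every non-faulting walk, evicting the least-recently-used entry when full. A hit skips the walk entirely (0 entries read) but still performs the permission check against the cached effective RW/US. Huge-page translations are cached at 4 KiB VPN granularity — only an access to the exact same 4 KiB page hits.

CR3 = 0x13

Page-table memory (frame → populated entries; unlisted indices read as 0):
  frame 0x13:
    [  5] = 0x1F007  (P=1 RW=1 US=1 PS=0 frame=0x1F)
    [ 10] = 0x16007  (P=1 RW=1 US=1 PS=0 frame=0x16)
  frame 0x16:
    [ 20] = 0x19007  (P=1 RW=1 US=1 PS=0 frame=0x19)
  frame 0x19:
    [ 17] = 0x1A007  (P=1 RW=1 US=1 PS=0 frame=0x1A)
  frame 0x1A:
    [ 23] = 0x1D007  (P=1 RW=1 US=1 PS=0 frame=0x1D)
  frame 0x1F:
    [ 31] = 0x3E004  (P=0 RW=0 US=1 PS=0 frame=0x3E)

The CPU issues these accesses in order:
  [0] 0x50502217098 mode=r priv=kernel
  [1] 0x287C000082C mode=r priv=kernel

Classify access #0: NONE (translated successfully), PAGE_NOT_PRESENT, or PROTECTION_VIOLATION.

Per-access translation:
#0 VA=0x50502217098 (r,kernel):
  [0] read 0x13 idx=10: raw=0x16007 flags P=1 W=1 U=1 S=0
  [1] read 0x16 idx=20: raw=0x19007 flags P=1 W=1 U=1 S=0
  [2] read 0x19 idx=17: raw=0x1A007 flags P=1 W=1 U=1 S=0
  [3] read 0x1A idx=23: raw=0x1D007 flags P=1 W=1 U=1 S=0
  → PA=0x1D098  (4 entries read)
#1 VA=0x287C000082C (r,kernel):
  [0] read 0x13 idx=5: raw=0x1F007 flags P=1 W=1 U=1 S=0
  [1] read 0x1F idx=31: raw=0x3E004 flags P=0 W=0 U=1 S=0
  → PAGE_NOT_PRESENT  (2 entries read)

Access #0 fault: NONE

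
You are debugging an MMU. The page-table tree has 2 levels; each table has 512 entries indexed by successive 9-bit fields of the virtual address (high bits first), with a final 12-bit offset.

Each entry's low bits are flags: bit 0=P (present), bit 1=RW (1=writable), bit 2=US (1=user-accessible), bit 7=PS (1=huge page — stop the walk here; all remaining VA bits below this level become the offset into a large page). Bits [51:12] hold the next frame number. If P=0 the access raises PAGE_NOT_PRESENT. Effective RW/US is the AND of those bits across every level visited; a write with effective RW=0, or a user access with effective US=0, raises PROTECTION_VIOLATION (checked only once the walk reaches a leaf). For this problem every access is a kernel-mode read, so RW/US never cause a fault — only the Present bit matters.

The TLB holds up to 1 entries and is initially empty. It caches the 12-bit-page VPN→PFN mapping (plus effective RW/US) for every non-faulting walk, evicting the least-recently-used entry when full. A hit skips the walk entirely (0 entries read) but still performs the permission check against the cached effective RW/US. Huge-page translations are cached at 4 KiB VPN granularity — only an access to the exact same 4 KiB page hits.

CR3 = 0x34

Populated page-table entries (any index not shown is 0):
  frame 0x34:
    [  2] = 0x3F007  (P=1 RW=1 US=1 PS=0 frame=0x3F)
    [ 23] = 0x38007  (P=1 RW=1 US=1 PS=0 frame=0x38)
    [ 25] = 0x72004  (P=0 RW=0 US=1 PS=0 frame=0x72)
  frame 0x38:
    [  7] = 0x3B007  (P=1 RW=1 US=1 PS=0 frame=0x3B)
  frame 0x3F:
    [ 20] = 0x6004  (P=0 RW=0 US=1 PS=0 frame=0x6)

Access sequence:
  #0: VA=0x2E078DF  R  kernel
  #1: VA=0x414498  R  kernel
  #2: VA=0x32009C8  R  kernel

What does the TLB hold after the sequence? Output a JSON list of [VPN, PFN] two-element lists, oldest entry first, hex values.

Walk each access:
#0 VA=0x2E078DF (r,kernel):
  L0: frame=0x34 idx=23 entry=0x38007 [P=1 RW=1 US=1 PS=0]
  L1: frame=0x38 idx=7 entry=0x3B007 [P=1 RW=1 US=1 PS=0]
  ✓ 0x3B8DF  — 2 lookups
#1 VA=0x414498 (r,kernel):
  L0: frame=0x34 idx=2 entry=0x3F007 [P=1 RW=1 US=1 PS=0]
  L1: frame=0x3F idx=20 entry=0x6004 [P=0 RW=0 US=1 PS=0]
  ✗ PAGE_NOT_PRESENT  [2 reads]
#2 VA=0x32009C8 (r,kernel):
  L0: frame=0x34 idx=25 entry=0x72004 [P=0 RW=0 US=1 PS=0]
  ✗ PAGE_NOT_PRESENT  [1 reads]

TLB: [["0x2E07", "0x3B"]]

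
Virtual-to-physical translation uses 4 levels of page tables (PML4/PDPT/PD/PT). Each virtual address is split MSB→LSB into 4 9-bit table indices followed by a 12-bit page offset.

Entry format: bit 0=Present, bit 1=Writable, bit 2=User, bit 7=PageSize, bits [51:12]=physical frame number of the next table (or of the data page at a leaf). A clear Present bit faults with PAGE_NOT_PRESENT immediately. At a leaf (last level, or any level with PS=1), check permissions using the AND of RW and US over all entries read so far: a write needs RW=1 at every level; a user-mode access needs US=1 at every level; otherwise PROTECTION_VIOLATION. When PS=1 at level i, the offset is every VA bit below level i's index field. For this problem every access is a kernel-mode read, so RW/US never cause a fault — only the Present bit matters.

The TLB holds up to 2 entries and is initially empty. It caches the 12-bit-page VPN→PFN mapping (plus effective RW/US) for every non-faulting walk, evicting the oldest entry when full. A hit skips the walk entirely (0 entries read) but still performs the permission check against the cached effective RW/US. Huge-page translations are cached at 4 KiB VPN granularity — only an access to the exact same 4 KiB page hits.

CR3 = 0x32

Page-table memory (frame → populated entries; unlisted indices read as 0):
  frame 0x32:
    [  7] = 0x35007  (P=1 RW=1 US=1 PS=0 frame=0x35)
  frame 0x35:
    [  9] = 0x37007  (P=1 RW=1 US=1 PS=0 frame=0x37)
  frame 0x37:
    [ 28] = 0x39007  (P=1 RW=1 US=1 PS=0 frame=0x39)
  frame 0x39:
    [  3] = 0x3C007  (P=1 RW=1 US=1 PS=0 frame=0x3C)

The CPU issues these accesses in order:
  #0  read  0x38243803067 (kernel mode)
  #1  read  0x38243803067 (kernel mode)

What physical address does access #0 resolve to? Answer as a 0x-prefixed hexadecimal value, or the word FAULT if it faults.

Walk each access:
#0 VA=0x38243803067 (r,kernel):
  L0 @0x32[7] → 0x35007  P=1,RW=1,US=1,PS=0
  L1 @0x35[9] → 0x37007  P=1,RW=1,US=1,PS=0
  L2 @0x37[28] → 0x39007  P=1,RW=1,US=1,PS=0
  L3 @0x39[3] → 0x3C007  P=1,RW=1,US=1,PS=0
  ✓ 0x3C067  — 4 lookups
#1 VA=0x38243803067 (r,kernel):
  TLB hit vpn=0x38243803 → PA=0x3C067

Access #0 PA: 0x3C067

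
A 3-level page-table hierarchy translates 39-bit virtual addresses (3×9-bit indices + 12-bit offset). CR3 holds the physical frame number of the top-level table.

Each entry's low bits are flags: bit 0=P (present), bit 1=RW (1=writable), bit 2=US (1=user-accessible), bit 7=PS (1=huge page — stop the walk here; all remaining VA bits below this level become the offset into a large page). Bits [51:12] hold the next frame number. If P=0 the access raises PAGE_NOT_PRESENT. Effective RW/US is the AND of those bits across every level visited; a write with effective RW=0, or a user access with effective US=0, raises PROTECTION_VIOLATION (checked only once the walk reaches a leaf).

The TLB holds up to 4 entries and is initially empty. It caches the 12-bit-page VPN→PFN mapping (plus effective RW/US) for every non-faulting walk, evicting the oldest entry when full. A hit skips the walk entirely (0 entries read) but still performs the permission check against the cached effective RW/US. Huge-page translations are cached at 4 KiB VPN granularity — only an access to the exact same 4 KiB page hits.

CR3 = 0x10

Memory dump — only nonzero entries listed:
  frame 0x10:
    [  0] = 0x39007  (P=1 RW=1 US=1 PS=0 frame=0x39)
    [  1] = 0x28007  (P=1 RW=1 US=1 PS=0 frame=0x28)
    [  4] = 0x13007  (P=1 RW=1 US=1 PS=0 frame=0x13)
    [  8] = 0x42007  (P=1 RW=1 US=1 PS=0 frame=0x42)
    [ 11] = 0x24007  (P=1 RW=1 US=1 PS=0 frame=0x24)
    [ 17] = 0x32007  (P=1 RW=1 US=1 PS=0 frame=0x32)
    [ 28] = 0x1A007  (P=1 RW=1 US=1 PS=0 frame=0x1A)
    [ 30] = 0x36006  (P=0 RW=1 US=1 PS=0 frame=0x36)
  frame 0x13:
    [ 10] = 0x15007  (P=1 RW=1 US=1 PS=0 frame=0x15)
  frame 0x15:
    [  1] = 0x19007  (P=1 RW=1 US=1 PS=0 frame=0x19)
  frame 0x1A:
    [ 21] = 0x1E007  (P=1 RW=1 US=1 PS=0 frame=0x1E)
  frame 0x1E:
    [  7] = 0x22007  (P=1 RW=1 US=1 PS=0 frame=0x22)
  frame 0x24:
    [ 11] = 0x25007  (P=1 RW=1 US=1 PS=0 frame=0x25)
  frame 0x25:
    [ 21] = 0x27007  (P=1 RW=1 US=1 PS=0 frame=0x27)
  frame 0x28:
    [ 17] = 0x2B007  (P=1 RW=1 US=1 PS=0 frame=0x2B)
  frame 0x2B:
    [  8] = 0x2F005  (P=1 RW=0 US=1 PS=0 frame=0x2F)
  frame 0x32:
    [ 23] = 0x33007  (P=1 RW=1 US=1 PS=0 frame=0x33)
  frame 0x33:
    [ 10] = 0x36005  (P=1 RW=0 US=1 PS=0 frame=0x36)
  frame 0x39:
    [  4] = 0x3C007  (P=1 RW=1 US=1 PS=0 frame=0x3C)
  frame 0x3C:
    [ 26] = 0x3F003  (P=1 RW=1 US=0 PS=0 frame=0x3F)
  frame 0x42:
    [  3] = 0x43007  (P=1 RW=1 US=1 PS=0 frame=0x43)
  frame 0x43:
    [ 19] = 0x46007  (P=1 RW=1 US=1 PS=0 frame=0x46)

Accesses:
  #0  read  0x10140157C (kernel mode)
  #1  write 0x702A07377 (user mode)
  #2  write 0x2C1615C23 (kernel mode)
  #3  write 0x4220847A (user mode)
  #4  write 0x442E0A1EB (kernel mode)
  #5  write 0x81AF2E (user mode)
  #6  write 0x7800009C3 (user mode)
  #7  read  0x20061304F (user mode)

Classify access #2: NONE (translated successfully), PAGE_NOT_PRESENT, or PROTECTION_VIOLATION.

Walk each access:
#0 VA=0x10140157C (r,kernel):
  lvl0: tbl 0x10, slot 4 ⇒ 0x13007 (P1/RW1/US1/PS0)
  lvl1: tbl 0x13, slot 10 ⇒ 0x15007 (P1/RW1/US1/PS0)
  lvl2: tbl 0x15, slot 1 ⇒ 0x19007 (P1/RW1/US1/PS0)
  ✓ 0x1957C  — 3 lookups
#1 VA=0x702A07377 (w,user):
  lvl0: tbl 0x10, slot 28 ⇒ 0x1A007 (P1/RW1/US1/PS0)
  lvl1: tbl 0x1A, slot 21 ⇒ 0x1E007 (P1/RW1/US1/PS0)
  lvl2: tbl 0x1E, slot 7 ⇒ 0x22007 (P1/RW1/US1/PS0)
  ✓ 0x22377  — 3 lookups
#2 VA=0x2C1615C23 (w,kernel):
  lvl0: tbl 0x10, slot 11 ⇒ 0x24007 (P1/RW1/US1/PS0)
  lvl1: tbl 0x24, slot 11 ⇒ 0x25007 (P1/RW1/US1/PS0)
  lvl2: tbl 0x25, slot 21 ⇒ 0x27007 (P1/RW1/US1/PS0)
  ✓ 0x27C23  — 3 lookups
#3 VA=0x4220847A (w,user):
  lvl0: tbl 0x10, slot 1 ⇒ 0x28007 (P1/RW1/US1/PS0)
  lvl1: tbl 0x28, slot 17 ⇒ 0x2B007 (P1/RW1/US1/PS0)
  lvl2: tbl 0x2B, slot 8 ⇒ 0x2F005 (P1/RW0/US1/PS0)
  ✗ PROTECTION_VIOLATION  [3 reads]
#4 VA=0x442E0A1EB (w,kernel):
  lvl0: tbl 0x10, slot 17 ⇒ 0x32007 (P1/RW1/US1/PS0)
  lvl1: tbl 0x32, slot 23 ⇒ 0x33007 (P1/RW1/US1/PS0)
  lvl2: tbl 0x33, slot 10 ⇒ 0x36005 (P1/RW0/US1/PS0)
  ✗ PROTECTION_VIOLATION  [3 reads]
#5 VA=0x81AF2E (w,user):
  lvl0: tbl 0x10, slot 0 ⇒ 0x39007 (P1/RW1/US1/PS0)
  lvl1: tbl 0x39, slot 4 ⇒ 0x3C007 (P1/RW1/US1/PS0)
  lvl2: tbl 0x3C, slot 26 ⇒ 0x3F003 (P1/RW1/US0/PS0)
  ✗ PROTECTION_VIOLATION  [3 reads]
#6 VA=0x7800009C3 (w,user):
  lvl0: tbl 0x10, slot 30 ⇒ 0x36006 (P0/RW1/US1/PS0)
  ✗ PAGE_NOT_PRESENT  [1 reads]
#7 VA=0x20061304F (r,user):
  lvl0: tbl 0x10, slot 8 ⇒ 0x42007 (P1/RW1/US1/PS0)
  lvl1: tbl 0x42, slot 3 ⇒ 0x43007 (P1/RW1/US1/PS0)
  lvl2: tbl 0x43, slot 19 ⇒ 0x46007 (P1/RW1/US1/PS0)
  ✓ 0x4604F  — 3 lookups

Access #2 fault: NONE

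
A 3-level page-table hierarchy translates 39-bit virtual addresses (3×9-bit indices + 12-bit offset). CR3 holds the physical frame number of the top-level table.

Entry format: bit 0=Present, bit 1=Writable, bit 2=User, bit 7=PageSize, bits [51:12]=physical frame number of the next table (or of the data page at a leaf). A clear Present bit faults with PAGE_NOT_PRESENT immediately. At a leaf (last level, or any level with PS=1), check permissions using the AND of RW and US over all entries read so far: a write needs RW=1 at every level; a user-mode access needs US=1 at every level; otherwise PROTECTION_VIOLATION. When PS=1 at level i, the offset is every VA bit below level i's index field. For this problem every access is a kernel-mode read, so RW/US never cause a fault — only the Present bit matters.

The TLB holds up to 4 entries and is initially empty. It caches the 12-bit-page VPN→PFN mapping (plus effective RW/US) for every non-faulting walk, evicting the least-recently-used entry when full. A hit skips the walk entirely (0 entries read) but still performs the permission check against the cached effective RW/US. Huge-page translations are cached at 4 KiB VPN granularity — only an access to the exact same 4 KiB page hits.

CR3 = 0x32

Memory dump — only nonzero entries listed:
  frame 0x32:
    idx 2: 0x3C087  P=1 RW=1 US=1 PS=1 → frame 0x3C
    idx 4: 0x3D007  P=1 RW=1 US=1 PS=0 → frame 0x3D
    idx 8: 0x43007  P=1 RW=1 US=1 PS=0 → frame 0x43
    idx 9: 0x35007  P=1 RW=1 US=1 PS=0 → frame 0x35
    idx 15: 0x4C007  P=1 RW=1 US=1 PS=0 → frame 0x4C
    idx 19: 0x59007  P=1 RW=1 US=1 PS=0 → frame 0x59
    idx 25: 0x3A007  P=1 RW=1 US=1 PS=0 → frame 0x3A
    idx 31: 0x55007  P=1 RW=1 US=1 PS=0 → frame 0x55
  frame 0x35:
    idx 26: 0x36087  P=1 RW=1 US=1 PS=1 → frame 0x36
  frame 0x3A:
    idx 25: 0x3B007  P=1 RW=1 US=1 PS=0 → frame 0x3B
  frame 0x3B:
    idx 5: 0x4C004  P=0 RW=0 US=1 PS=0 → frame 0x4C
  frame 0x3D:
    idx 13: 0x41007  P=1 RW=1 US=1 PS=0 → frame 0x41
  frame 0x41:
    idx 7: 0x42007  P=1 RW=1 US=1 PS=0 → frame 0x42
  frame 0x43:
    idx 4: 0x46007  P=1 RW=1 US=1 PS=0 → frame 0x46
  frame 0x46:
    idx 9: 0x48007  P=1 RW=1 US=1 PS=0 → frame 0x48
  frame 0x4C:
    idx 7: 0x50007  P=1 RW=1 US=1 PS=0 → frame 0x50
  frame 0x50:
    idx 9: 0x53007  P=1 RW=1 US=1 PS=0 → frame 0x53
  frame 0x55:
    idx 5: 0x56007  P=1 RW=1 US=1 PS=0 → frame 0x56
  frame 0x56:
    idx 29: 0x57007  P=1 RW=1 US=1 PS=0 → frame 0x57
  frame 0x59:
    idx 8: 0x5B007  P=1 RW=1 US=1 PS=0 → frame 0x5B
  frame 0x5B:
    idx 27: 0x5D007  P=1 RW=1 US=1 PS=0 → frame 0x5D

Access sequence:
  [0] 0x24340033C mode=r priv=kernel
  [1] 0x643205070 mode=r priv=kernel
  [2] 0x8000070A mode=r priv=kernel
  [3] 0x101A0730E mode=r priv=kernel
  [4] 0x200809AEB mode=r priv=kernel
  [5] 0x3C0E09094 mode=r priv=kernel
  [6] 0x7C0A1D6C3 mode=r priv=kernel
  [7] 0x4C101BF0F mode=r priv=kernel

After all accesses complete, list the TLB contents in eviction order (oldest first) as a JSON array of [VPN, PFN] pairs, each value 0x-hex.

Per-access translation:
#0 VA=0x24340033C (r,kernel):
  lvl0: tbl 0x32, slot 9 ⇒ 0x35007 (P1/RW1/US1/PS0)
  lvl1: tbl 0x35, slot 26 ⇒ 0x36087 (P1/RW1/US1/PS1)
  ⇒ phys 0x3633C (huge @L1)  [2 reads]
#1 VA=0x643205070 (r,kernel):
  lvl0: tbl 0x32, slot 25 ⇒ 0x3A007 (P1/RW1/US1/PS0)
  lvl1: tbl 0x3A, slot 25 ⇒ 0x3B007 (P1/RW1/US1/PS0)
  lvl2: tbl 0x3B, slot 5 ⇒ 0x4C004 (P0/RW0/US1/PS0)
  ✗ PAGE_NOT_PRESENT  [3 reads]
#2 VA=0x8000070A (r,kernel):
  lvl0: tbl 0x32, slot 2 ⇒ 0x3C087 (P1/RW1/US1/PS1)
  ⇒ phys 0x3C70A (huge @L0)  [1 reads]
#3 VA=0x101A0730E (r,kernel):
  lvl0: tbl 0x32, slot 4 ⇒ 0x3D007 (P1/RW1/US1/PS0)
  lvl1: tbl 0x3D, slot 13 ⇒ 0x41007 (P1/RW1/US1/PS0)
  lvl2: tbl 0x41, slot 7 ⇒ 0x42007 (P1/RW1/US1/PS0)
  ⇒ phys 0x4230E  [3 reads]
#4 VA=0x200809AEB (r,kernel):
  lvl0: tbl 0x32, slot 8 ⇒ 0x43007 (P1/RW1/US1/PS0)
  lvl1: tbl 0x43, slot 4 ⇒ 0x46007 (P1/RW1/US1/PS0)
  lvl2: tbl 0x46, slot 9 ⇒ 0x48007 (P1/RW1/US1/PS0)
  ⇒ phys 0x48AEB  [3 reads]
#5 VA=0x3C0E09094 (r,kernel):
  lvl0: tbl 0x32, slot 15 ⇒ 0x4C007 (P1/RW1/US1/PS0)
  lvl1: tbl 0x4C, slot 7 ⇒ 0x50007 (P1/RW1/US1/PS0)
  lvl2: tbl 0x50, slot 9 ⇒ 0x53007 (P1/RW1/US1/PS0)
  ⇒ phys 0x53094  [3 reads]
#6 VA=0x7C0A1D6C3 (r,kernel):
  lvl0: tbl 0x32, slot 31 ⇒ 0x55007 (P1/RW1/US1/PS0)
  lvl1: tbl 0x55, slot 5 ⇒ 0x56007 (P1/RW1/US1/PS0)
  lvl2: tbl 0x56, slot 29 ⇒ 0x57007 (P1/RW1/US1/PS0)
  ⇒ phys 0x576C3  [3 reads]
#7 VA=0x4C101BF0F (r,kernel):
  lvl0: tbl 0x32, slot 19 ⇒ 0x59007 (P1/RW1/US1/PS0)
  lvl1: tbl 0x59, slot 8 ⇒ 0x5B007 (P1/RW1/US1/PS0)
  lvl2: tbl 0x5B, slot 27 ⇒ 0x5D007 (P1/RW1/US1/PS0)
  ⇒ phys 0x5DF0F  [3 reads]

TLB: [["0x200809", "0x48"], ["0x3C0E09", "0x53"], ["0x7C0A1D", "0x57"], ["0x4C101B", "0x5D"]]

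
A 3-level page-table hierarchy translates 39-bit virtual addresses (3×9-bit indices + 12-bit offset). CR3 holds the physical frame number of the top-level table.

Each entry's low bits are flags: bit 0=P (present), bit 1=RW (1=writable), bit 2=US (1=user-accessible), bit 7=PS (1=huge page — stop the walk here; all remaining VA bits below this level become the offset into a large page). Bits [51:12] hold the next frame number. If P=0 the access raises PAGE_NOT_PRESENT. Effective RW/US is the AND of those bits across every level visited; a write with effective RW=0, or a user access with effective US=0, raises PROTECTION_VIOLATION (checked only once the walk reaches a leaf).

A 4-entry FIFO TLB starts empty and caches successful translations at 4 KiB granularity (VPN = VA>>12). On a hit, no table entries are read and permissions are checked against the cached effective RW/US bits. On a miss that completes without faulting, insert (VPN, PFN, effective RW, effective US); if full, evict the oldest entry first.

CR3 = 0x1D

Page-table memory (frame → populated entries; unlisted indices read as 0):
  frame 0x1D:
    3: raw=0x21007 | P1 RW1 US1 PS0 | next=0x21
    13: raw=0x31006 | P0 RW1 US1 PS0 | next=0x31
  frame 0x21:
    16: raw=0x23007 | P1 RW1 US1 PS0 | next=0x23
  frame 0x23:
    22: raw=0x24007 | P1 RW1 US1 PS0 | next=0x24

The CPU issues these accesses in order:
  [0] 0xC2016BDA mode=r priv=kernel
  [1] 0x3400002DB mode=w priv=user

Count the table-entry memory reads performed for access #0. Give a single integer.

Walk each access:
#0 VA=0xC2016BDA (r,kernel):
  [0] read 0x1D idx=3: raw=0x21007 flags P=1 W=1 U=1 S=0
  [1] read 0x21 idx=16: raw=0x23007 flags P=1 W=1 U=1 S=0
  [2] read 0x23 idx=22: raw=0x24007 flags P=1 W=1 U=1 S=0
  → PA=0x24BDA  (3 entries read)
#1 VA=0x3400002DB (w,user):
  [0] read 0x1D idx=13: raw=0x31006 flags P=0 W=1 U=1 S=0
  ✗ PAGE_NOT_PRESENT  [1 reads]

Entries read for #0: 3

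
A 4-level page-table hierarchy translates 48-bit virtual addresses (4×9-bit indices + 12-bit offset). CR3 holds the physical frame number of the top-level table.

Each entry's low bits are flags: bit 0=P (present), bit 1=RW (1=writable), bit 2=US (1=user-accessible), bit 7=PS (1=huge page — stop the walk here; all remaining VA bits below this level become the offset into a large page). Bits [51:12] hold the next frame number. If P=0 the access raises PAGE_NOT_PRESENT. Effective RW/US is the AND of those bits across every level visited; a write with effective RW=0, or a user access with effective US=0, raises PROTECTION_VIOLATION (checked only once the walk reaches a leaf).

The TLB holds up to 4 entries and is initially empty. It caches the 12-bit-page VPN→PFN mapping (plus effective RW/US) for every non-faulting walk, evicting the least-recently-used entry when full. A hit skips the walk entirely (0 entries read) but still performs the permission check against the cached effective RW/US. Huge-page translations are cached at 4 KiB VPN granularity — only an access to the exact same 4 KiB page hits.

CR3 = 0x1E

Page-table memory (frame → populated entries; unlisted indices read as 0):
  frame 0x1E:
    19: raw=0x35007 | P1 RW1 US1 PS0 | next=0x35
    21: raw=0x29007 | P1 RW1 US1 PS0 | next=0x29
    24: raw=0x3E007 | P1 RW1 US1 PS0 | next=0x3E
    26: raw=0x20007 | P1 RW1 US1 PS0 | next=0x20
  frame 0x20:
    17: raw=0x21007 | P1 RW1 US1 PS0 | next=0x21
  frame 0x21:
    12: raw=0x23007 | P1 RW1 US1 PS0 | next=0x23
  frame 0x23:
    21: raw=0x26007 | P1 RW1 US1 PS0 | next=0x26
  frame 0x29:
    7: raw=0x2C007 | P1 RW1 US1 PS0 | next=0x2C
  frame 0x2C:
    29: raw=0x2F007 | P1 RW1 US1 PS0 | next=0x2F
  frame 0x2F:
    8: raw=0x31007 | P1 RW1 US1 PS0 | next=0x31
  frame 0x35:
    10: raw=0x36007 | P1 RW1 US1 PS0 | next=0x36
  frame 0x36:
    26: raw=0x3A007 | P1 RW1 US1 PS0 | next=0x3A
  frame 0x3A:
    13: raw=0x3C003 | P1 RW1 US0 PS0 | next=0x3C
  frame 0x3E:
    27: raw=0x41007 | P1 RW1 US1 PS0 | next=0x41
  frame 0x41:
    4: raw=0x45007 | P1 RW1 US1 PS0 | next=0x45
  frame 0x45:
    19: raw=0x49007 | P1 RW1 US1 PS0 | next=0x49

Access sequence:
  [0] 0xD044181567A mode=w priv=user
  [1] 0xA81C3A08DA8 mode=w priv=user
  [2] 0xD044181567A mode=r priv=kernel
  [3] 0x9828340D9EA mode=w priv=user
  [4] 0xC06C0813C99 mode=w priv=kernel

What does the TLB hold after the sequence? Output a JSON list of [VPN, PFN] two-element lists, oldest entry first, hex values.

Walk each access:
#0 VA=0xD044181567A (w,user):
  L0: frame=0x1E idx=26 entry=0x20007 [P=1 RW=1 US=1 PS=0]
  L1: frame=0x20 idx=17 entry=0x21007 [P=1 RW=1 US=1 PS=0]
  L2: frame=0x21 idx=12 entry=0x23007 [P=1 RW=1 US=1 PS=0]
  L3: frame=0x23 idx=21 entry=0x26007 [P=1 RW=1 US=1 PS=0]
  ✓ 0x2667A  — 4 lookups
#1 VA=0xA81C3A08DA8 (w,user):
  L0: frame=0x1E idx=21 entry=0x29007 [P=1 RW=1 US=1 PS=0]
  L1: frame=0x29 idx=7 entry=0x2C007 [P=1 RW=1 US=1 PS=0]
  L2: frame=0x2C idx=29 entry=0x2F007 [P=1 RW=1 US=1 PS=0]
  L3: frame=0x2F idx=8 entry=0x31007 [P=1 RW=1 US=1 PS=0]
  ✓ 0x31DA8  — 4 lookups
#2 VA=0xD044181567A (r,kernel):
  TLB hit vpn=0xD0441815 → PA=0x2667A
#3 VA=0x9828340D9EA (w,user):
  L0: frame=0x1E idx=19 entry=0x35007 [P=1 RW=1 US=1 PS=0]
  L1: frame=0x35 idx=10 entry=0x36007 [P=1 RW=1 US=1 PS=0]
  L2: frame=0x36 idx=26 entry=0x3A007 [P=1 RW=1 US=1 PS=0]
  L3: frame=0x3A idx=13 entry=0x3C003 [P=1 RW=1 US=0 PS=0]
  ⇒ fault: PROTECTION_VIOLATION  — 4 lookups
#4 VA=0xC06C0813C99 (w,kernel):
  L0: frame=0x1E idx=24 entry=0x3E007 [P=1 RW=1 US=1 PS=0]
  L1: frame=0x3E idx=27 entry=0x41007 [P=1 RW=1 US=1 PS=0]
  L2: frame=0x41 idx=4 entry=0x45007 [P=1 RW=1 US=1 PS=0]
  L3: frame=0x45 idx=19 entry=0x49007 [P=1 RW=1 US=1 PS=0]
  ✓ 0x49C99  — 4 lookups

TLB: [["0xA81C3A08", "0x31"], ["0xD0441815", "0x26"], ["0xC06C0813", "0x49"]]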